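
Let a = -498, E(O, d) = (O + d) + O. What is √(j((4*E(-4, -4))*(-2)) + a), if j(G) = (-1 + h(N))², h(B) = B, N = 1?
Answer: I*√498 ≈ 22.316*I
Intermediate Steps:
E(O, d) = d + 2*O
j(G) = 0 (j(G) = (-1 + 1)² = 0² = 0)
√(j((4*E(-4, -4))*(-2)) + a) = √(0 - 498) = √(-498) = I*√498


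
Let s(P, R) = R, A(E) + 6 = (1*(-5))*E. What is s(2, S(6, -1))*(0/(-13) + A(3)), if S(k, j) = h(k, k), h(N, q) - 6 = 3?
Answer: -189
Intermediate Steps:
h(N, q) = 9 (h(N, q) = 6 + 3 = 9)
A(E) = -6 - 5*E (A(E) = -6 + (1*(-5))*E = -6 - 5*E)
S(k, j) = 9
s(2, S(6, -1))*(0/(-13) + A(3)) = 9*(0/(-13) + (-6 - 5*3)) = 9*(0*(-1/13) + (-6 - 15)) = 9*(0 - 21) = 9*(-21) = -189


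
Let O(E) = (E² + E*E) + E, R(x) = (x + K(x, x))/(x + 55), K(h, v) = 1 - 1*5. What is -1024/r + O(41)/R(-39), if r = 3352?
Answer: -22819216/18017 ≈ -1266.5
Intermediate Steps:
K(h, v) = -4 (K(h, v) = 1 - 5 = -4)
R(x) = (-4 + x)/(55 + x) (R(x) = (x - 4)/(x + 55) = (-4 + x)/(55 + x))
O(E) = E + 2*E² (O(E) = (E² + E²) + E = 2*E² + E = E + 2*E²)
-1024/r + O(41)/R(-39) = -1024/3352 + (41*(1 + 2*41))/(((-4 - 39)/(55 - 39))) = -1024*1/3352 + (41*(1 + 82))/((-43/16)) = -128/419 + (41*83)/(((1/16)*(-43))) = -128/419 + 3403/(-43/16) = -128/419 + 3403*(-16/43) = -128/419 - 54448/43 = -22819216/18017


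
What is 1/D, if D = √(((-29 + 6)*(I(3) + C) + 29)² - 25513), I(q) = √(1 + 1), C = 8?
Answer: √10/(10*√(-43 + 713*√2)) ≈ 0.010178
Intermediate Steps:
I(q) = √2
D = √(-25513 + (-155 - 23*√2)²) (D = √(((-29 + 6)*(√2 + 8) + 29)² - 25513) = √((-23*(8 + √2) + 29)² - 25513) = √(((-184 - 23*√2) + 29)² - 25513) = √((-155 - 23*√2)² - 25513) = √(-25513 + (-155 - 23*√2)²) ≈ 98.251)
1/D = 1/(√(-430 + 7130*√2)) = (-430 + 7130*√2)^(-½)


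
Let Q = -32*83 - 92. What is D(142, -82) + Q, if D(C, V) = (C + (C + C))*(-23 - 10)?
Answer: -16806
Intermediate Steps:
D(C, V) = -99*C (D(C, V) = (C + 2*C)*(-33) = (3*C)*(-33) = -99*C)
Q = -2748 (Q = -2656 - 92 = -2748)
D(142, -82) + Q = -99*142 - 2748 = -14058 - 2748 = -16806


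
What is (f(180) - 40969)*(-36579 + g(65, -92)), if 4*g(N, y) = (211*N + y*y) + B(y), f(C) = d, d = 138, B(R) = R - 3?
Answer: 1268129198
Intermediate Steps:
B(R) = -3 + R
f(C) = 138
g(N, y) = -¾ + y/4 + y²/4 + 211*N/4 (g(N, y) = ((211*N + y*y) + (-3 + y))/4 = ((211*N + y²) + (-3 + y))/4 = ((y² + 211*N) + (-3 + y))/4 = (-3 + y + y² + 211*N)/4 = -¾ + y/4 + y²/4 + 211*N/4)
(f(180) - 40969)*(-36579 + g(65, -92)) = (138 - 40969)*(-36579 + (-¾ + (¼)*(-92) + (¼)*(-92)² + (211/4)*65)) = -40831*(-36579 + (-¾ - 23 + (¼)*8464 + 13715/4)) = -40831*(-36579 + (-¾ - 23 + 2116 + 13715/4)) = -40831*(-36579 + 5521) = -40831*(-31058) = 1268129198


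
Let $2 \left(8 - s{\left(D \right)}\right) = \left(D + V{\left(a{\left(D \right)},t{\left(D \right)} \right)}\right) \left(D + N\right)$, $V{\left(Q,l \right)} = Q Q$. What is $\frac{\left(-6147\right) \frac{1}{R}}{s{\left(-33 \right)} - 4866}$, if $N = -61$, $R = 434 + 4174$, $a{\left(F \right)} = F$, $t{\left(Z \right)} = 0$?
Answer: $- \frac{683}{22924288} \approx -2.9794 \cdot 10^{-5}$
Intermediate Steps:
$V{\left(Q,l \right)} = Q^{2}$
$R = 4608$
$s{\left(D \right)} = 8 - \frac{\left(-61 + D\right) \left(D + D^{2}\right)}{2}$ ($s{\left(D \right)} = 8 - \frac{\left(D + D^{2}\right) \left(D - 61\right)}{2} = 8 - \frac{\left(D + D^{2}\right) \left(-61 + D\right)}{2} = 8 - \frac{\left(-61 + D\right) \left(D + D^{2}\right)}{2}$)
$\frac{\left(-6147\right) \frac{1}{R}}{s{\left(-33 \right)} - 4866} = \frac{\left(-6147\right) \frac{1}{4608}}{\left(8 + 30 \left(-33\right)^{2} - \frac{\left(-33\right)^{3}}{2} + \frac{61}{2} \left(-33\right)\right) - 4866} = \frac{\left(-6147\right) \frac{1}{4608}}{\left(8 + 30 \cdot 1089 - - \frac{35937}{2} - \frac{2013}{2}\right) - 4866} = - \frac{683}{512 \left(\left(8 + 32670 + \frac{35937}{2} - \frac{2013}{2}\right) - 4866\right)} = - \frac{683}{512 \left(49640 - 4866\right)} = - \frac{683}{512 \cdot 44774} = \left(- \frac{683}{512}\right) \frac{1}{44774} = - \frac{683}{22924288}$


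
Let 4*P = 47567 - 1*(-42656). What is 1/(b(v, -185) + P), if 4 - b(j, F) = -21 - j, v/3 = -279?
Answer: 4/86975 ≈ 4.5990e-5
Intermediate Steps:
v = -837 (v = 3*(-279) = -837)
b(j, F) = 25 + j (b(j, F) = 4 - (-21 - j) = 4 + (21 + j) = 25 + j)
P = 90223/4 (P = (47567 - 1*(-42656))/4 = (47567 + 42656)/4 = (1/4)*90223 = 90223/4 ≈ 22556.)
1/(b(v, -185) + P) = 1/((25 - 837) + 90223/4) = 1/(-812 + 90223/4) = 1/(86975/4) = 4/86975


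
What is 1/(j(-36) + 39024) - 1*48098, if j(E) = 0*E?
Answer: -1876976351/39024 ≈ -48098.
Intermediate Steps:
j(E) = 0
1/(j(-36) + 39024) - 1*48098 = 1/(0 + 39024) - 1*48098 = 1/39024 - 48098 = -1876976351/39024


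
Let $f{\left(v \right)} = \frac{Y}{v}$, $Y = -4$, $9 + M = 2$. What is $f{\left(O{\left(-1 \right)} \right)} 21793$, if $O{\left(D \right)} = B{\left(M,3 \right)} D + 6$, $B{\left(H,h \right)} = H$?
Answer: $- \frac{87172}{13} \approx -6705.5$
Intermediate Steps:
$M = -7$ ($M = -9 + 2 = -7$)
$O{\left(D \right)} = 6 - 7 D$ ($O{\left(D \right)} = - 7 D + 6 = 6 - 7 D$)
$f{\left(v \right)} = - \frac{4}{v}$
$f{\left(O{\left(-1 \right)} \right)} 21793 = - \frac{4}{6 - -7} \cdot 21793 = - \frac{4}{6 + 7} \cdot 21793 = - \frac{4}{13} \cdot 21793 = \left(-4\right) \frac{1}{13} \cdot 21793 = \left(- \frac{4}{13}\right) 21793 = - \frac{87172}{13}$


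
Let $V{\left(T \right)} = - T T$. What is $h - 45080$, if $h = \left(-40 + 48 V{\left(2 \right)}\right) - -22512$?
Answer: $-22800$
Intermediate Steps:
$V{\left(T \right)} = - T^{2}$
$h = 22280$ ($h = \left(-40 + 48 \left(- 2^{2}\right)\right) - -22512 = \left(-40 + 48 \left(\left(-1\right) 4\right)\right) + 22512 = \left(-40 + 48 \left(-4\right)\right) + 22512 = \left(-40 - 192\right) + 22512 = -232 + 22512 = 22280$)
$h - 45080 = 22280 - 45080 = -22800$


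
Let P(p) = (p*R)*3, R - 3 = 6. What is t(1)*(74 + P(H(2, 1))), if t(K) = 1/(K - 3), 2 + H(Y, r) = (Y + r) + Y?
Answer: -155/2 ≈ -77.500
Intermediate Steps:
R = 9 (R = 3 + 6 = 9)
H(Y, r) = -2 + r + 2*Y (H(Y, r) = -2 + ((Y + r) + Y) = -2 + (r + 2*Y) = -2 + r + 2*Y)
t(K) = 1/(-3 + K)
P(p) = 27*p (P(p) = (p*9)*3 = (9*p)*3 = 27*p)
t(1)*(74 + P(H(2, 1))) = (74 + 27*(-2 + 1 + 2*2))/(-3 + 1) = (74 + 27*(-2 + 1 + 4))/(-2) = -(74 + 27*3)/2 = -(74 + 81)/2 = -½*155 = -155/2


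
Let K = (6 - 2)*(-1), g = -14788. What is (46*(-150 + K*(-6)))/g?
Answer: 1449/3697 ≈ 0.39194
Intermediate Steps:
K = -4 (K = 4*(-1) = -4)
(46*(-150 + K*(-6)))/g = (46*(-150 - 4*(-6)))/(-14788) = (46*(-150 + 24))*(-1/14788) = (46*(-126))*(-1/14788) = -5796*(-1/14788) = 1449/3697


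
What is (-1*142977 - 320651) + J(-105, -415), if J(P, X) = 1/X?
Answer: -192405621/415 ≈ -4.6363e+5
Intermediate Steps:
(-1*142977 - 320651) + J(-105, -415) = (-1*142977 - 320651) + 1/(-415) = (-142977 - 320651) - 1/415 = -463628 - 1/415 = -192405621/415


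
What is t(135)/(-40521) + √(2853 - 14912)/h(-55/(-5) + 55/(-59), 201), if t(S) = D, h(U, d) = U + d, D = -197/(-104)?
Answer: -197/4214184 + 59*I*√12059/12453 ≈ -4.6747e-5 + 0.52028*I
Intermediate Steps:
D = 197/104 (D = -197*(-1/104) = 197/104 ≈ 1.8942)
t(S) = 197/104
t(135)/(-40521) + √(2853 - 14912)/h(-55/(-5) + 55/(-59), 201) = (197/104)/(-40521) + √(2853 - 14912)/((-55/(-5) + 55/(-59)) + 201) = (197/104)*(-1/40521) + √(-12059)/((-55*(-⅕) + 55*(-1/59)) + 201) = -197/4214184 + (I*√12059)/((11 - 55/59) + 201) = -197/4214184 + (I*√12059)/(594/59 + 201) = -197/4214184 + (I*√12059)/(12453/59) = -197/4214184 + (I*√12059)*(59/12453) = -197/4214184 + 59*I*√12059/12453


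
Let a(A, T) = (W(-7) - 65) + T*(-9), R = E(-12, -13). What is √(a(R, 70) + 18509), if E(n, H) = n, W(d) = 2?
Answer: 2*√4454 ≈ 133.48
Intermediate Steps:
R = -12
a(A, T) = -63 - 9*T (a(A, T) = (2 - 65) + T*(-9) = -63 - 9*T)
√(a(R, 70) + 18509) = √((-63 - 9*70) + 18509) = √((-63 - 630) + 18509) = √(-693 + 18509) = √17816 = 2*√4454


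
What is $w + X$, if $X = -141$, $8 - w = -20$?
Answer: $-113$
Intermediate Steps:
$w = 28$ ($w = 8 - -20 = 8 + 20 = 28$)
$w + X = 28 - 141 = -113$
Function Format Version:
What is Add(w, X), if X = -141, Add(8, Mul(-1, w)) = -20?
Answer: -113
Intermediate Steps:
w = 28 (w = Add(8, Mul(-1, -20)) = Add(8, 20) = 28)
Add(w, X) = Add(28, -141) = -113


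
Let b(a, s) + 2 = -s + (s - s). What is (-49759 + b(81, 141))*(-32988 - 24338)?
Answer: 2860682052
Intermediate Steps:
b(a, s) = -2 - s (b(a, s) = -2 + (-s + (s - s)) = -2 + (-s + 0) = -2 - s)
(-49759 + b(81, 141))*(-32988 - 24338) = (-49759 + (-2 - 1*141))*(-32988 - 24338) = (-49759 + (-2 - 141))*(-57326) = (-49759 - 143)*(-57326) = -49902*(-57326) = 2860682052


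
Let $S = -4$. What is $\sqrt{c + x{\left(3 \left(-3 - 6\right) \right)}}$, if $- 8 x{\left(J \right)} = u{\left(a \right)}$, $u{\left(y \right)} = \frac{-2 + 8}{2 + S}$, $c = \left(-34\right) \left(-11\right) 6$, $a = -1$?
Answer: $\frac{3 \sqrt{3990}}{4} \approx 47.375$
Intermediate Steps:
$c = 2244$ ($c = 374 \cdot 6 = 2244$)
$u{\left(y \right)} = -3$ ($u{\left(y \right)} = \frac{-2 + 8}{2 - 4} = \frac{6}{-2} = 6 \left(- \frac{1}{2}\right) = -3$)
$x{\left(J \right)} = \frac{3}{8}$ ($x{\left(J \right)} = \left(- \frac{1}{8}\right) \left(-3\right) = \frac{3}{8}$)
$\sqrt{c + x{\left(3 \left(-3 - 6\right) \right)}} = \sqrt{2244 + \frac{3}{8}} = \sqrt{\frac{17955}{8}} = \frac{3 \sqrt{3990}}{4}$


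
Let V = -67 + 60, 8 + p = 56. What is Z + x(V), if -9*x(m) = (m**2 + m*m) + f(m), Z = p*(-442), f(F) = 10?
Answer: -21228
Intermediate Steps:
p = 48 (p = -8 + 56 = 48)
Z = -21216 (Z = 48*(-442) = -21216)
V = -7
x(m) = -10/9 - 2*m**2/9 (x(m) = -((m**2 + m*m) + 10)/9 = -((m**2 + m**2) + 10)/9 = -(2*m**2 + 10)/9 = -(10 + 2*m**2)/9 = -10/9 - 2*m**2/9)
Z + x(V) = -21216 + (-10/9 - 2/9*(-7)**2) = -21216 + (-10/9 - 2/9*49) = -21216 + (-10/9 - 98/9) = -21216 - 12 = -21228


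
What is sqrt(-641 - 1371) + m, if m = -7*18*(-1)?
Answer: 126 + 2*I*sqrt(503) ≈ 126.0 + 44.855*I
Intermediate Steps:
m = 126 (m = -126*(-1) = 126)
sqrt(-641 - 1371) + m = sqrt(-641 - 1371) + 126 = sqrt(-2012) + 126 = 2*I*sqrt(503) + 126 = 126 + 2*I*sqrt(503)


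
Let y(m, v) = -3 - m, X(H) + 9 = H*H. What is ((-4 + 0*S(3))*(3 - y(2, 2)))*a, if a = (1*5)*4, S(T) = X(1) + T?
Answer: -640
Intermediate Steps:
X(H) = -9 + H² (X(H) = -9 + H*H = -9 + H²)
S(T) = -8 + T (S(T) = (-9 + 1²) + T = (-9 + 1) + T = -8 + T)
a = 20 (a = 5*4 = 20)
((-4 + 0*S(3))*(3 - y(2, 2)))*a = ((-4 + 0*(-8 + 3))*(3 - (-3 - 1*2)))*20 = ((-4 + 0*(-5))*(3 - (-3 - 2)))*20 = ((-4 + 0)*(3 - 1*(-5)))*20 = -4*(3 + 5)*20 = -4*8*20 = -32*20 = -640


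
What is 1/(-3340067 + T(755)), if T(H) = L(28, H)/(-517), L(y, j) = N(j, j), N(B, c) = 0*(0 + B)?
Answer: -1/3340067 ≈ -2.9940e-7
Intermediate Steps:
N(B, c) = 0 (N(B, c) = 0*B = 0)
L(y, j) = 0
T(H) = 0 (T(H) = 0/(-517) = 0*(-1/517) = 0)
1/(-3340067 + T(755)) = 1/(-3340067 + 0) = 1/(-3340067) = -1/3340067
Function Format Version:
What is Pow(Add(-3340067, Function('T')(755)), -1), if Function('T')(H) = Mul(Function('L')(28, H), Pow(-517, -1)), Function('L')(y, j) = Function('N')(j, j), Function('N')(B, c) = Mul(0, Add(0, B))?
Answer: Rational(-1, 3340067) ≈ -2.9940e-7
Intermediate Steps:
Function('N')(B, c) = 0 (Function('N')(B, c) = Mul(0, B) = 0)
Function('L')(y, j) = 0
Function('T')(H) = 0 (Function('T')(H) = Mul(0, Pow(-517, -1)) = Mul(0, Rational(-1, 517)) = 0)
Pow(Add(-3340067, Function('T')(755)), -1) = Pow(Add(-3340067, 0), -1) = Pow(-3340067, -1) = Rational(-1, 3340067)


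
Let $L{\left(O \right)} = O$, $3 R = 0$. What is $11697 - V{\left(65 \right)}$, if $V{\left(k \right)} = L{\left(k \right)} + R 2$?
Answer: $11632$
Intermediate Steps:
$R = 0$ ($R = \frac{1}{3} \cdot 0 = 0$)
$V{\left(k \right)} = k$ ($V{\left(k \right)} = k + 0 \cdot 2 = k + 0 = k$)
$11697 - V{\left(65 \right)} = 11697 - 65 = 11632$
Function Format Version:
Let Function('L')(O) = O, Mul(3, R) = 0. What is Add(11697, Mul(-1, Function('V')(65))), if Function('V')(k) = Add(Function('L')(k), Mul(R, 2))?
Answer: 11632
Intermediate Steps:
R = 0 (R = Mul(Rational(1, 3), 0) = 0)
Function('V')(k) = k (Function('V')(k) = Add(k, Mul(0, 2)) = Add(k, 0) = k)
Add(11697, Mul(-1, Function('V')(65))) = Add(11697, Mul(-1, 65)) = Add(11697, -65) = 11632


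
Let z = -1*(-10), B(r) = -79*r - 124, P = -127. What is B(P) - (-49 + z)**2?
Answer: 8388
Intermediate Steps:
B(r) = -124 - 79*r
z = 10
B(P) - (-49 + z)**2 = (-124 - 79*(-127)) - (-49 + 10)**2 = (-124 + 10033) - 1*(-39)**2 = 9909 - 1*1521 = 9909 - 1521 = 8388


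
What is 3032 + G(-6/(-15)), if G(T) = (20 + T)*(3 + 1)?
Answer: 15568/5 ≈ 3113.6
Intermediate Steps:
G(T) = 80 + 4*T (G(T) = (20 + T)*4 = 80 + 4*T)
3032 + G(-6/(-15)) = 3032 + (80 + 4*(-6/(-15))) = 3032 + (80 + 4*(-6*(-1/15))) = 3032 + (80 + 4*(⅖)) = 3032 + (80 + 8/5) = 3032 + 408/5 = 15568/5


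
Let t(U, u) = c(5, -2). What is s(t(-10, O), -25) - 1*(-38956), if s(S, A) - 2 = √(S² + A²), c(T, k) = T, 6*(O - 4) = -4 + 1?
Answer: 38958 + 5*√26 ≈ 38984.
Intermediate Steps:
O = 7/2 (O = 4 + (-4 + 1)/6 = 4 + (⅙)*(-3) = 4 - ½ = 7/2 ≈ 3.5000)
t(U, u) = 5
s(S, A) = 2 + √(A² + S²) (s(S, A) = 2 + √(S² + A²) = 2 + √(A² + S²))
s(t(-10, O), -25) - 1*(-38956) = (2 + √((-25)² + 5²)) - 1*(-38956) = (2 + √(625 + 25)) + 38956 = (2 + √650) + 38956 = (2 + 5*√26) + 38956 = 38958 + 5*√26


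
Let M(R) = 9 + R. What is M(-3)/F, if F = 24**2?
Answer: 1/96 ≈ 0.010417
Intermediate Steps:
F = 576
M(-3)/F = (9 - 3)/576 = 6*(1/576) = 1/96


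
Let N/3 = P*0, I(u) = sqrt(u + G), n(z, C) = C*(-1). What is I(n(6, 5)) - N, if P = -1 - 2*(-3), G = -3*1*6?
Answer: I*sqrt(23) ≈ 4.7958*I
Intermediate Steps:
G = -18 (G = -3*6 = -18)
n(z, C) = -C
P = 5 (P = -1 + 6 = 5)
I(u) = sqrt(-18 + u) (I(u) = sqrt(u - 18) = sqrt(-18 + u))
N = 0 (N = 3*(5*0) = 3*0 = 0)
I(n(6, 5)) - N = sqrt(-18 - 1*5) - 1*0 = sqrt(-18 - 5) + 0 = sqrt(-23) + 0 = I*sqrt(23) + 0 = I*sqrt(23)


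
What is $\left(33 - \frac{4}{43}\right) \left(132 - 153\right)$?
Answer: $- \frac{29715}{43} \approx -691.05$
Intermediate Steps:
$\left(33 - \frac{4}{43}\right) \left(132 - 153\right) = \left(33 - 4 \cdot \frac{1}{43}\right) \left(-21\right) = \left(33 - \frac{4}{43}\right) \left(-21\right) = \frac{1415}{43} \left(-21\right) = - \frac{29715}{43}$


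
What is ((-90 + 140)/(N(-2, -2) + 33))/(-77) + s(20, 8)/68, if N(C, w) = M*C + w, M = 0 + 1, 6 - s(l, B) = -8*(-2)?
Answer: -12865/75922 ≈ -0.16945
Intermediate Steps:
s(l, B) = -10 (s(l, B) = 6 - (-8)*(-2) = 6 - 1*16 = 6 - 16 = -10)
M = 1
N(C, w) = C + w (N(C, w) = 1*C + w = C + w)
((-90 + 140)/(N(-2, -2) + 33))/(-77) + s(20, 8)/68 = ((-90 + 140)/((-2 - 2) + 33))/(-77) - 10/68 = (50/(-4 + 33))*(-1/77) - 10*1/68 = (50/29)*(-1/77) - 5/34 = -50/2233 - 5/34 = -12865/75922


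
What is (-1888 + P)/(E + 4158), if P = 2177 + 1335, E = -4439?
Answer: -1624/281 ≈ -5.7794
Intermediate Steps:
P = 3512
(-1888 + P)/(E + 4158) = (-1888 + 3512)/(-4439 + 4158) = 1624/(-281) = 1624*(-1/281) = -1624/281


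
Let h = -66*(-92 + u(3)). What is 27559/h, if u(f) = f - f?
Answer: 27559/6072 ≈ 4.5387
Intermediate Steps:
u(f) = 0
h = 6072 (h = -66*(-92 + 0) = -66*(-92) = 6072)
27559/h = 27559/6072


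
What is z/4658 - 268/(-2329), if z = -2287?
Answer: -103/274 ≈ -0.37591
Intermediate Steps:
z/4658 - 268/(-2329) = -2287/4658 - 268/(-2329) = -2287*1/4658 - 268*(-1/2329) = -2287/4658 + 268/2329 = -103/274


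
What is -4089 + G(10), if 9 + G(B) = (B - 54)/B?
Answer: -20512/5 ≈ -4102.4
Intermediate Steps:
G(B) = -9 + (-54 + B)/B (G(B) = -9 + (B - 54)/B = -9 + (-54 + B)/B)
-4089 + G(10) = -4089 + (-8 - 54/10) = -4089 + (-8 - 54*⅒) = -4089 + (-8 - 27/5) = -4089 - 67/5 = -20512/5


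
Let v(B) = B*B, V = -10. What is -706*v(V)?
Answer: -70600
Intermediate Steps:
v(B) = B²
-706*v(V) = -706*(-10)² = -706*100 = -70600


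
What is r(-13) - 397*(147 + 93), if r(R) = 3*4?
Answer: -95268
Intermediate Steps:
r(R) = 12
r(-13) - 397*(147 + 93) = 12 - 397*(147 + 93) = 12 - 397*240 = 12 - 95280 = -95268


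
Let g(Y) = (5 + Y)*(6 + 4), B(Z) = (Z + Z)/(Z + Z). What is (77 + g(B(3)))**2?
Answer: 18769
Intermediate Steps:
B(Z) = 1 (B(Z) = (2*Z)/((2*Z)) = (2*Z)*(1/(2*Z)) = 1)
g(Y) = 50 + 10*Y (g(Y) = (5 + Y)*10 = 50 + 10*Y)
(77 + g(B(3)))**2 = (77 + (50 + 10*1))**2 = (77 + (50 + 10))**2 = (77 + 60)**2 = 137**2 = 18769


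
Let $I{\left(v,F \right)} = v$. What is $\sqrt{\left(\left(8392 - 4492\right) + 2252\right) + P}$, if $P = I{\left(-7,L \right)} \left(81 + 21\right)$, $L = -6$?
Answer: $\sqrt{5438} \approx 73.743$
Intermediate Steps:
$P = -714$ ($P = - 7 \left(81 + 21\right) = \left(-7\right) 102 = -714$)
$\sqrt{\left(\left(8392 - 4492\right) + 2252\right) + P} = \sqrt{\left(\left(8392 - 4492\right) + 2252\right) - 714} = \sqrt{\left(3900 + 2252\right) - 714} = \sqrt{6152 - 714} = \sqrt{5438}$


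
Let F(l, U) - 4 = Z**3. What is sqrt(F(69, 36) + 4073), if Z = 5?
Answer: sqrt(4202) ≈ 64.823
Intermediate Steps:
F(l, U) = 129 (F(l, U) = 4 + 5**3 = 4 + 125 = 129)
sqrt(F(69, 36) + 4073) = sqrt(129 + 4073) = sqrt(4202)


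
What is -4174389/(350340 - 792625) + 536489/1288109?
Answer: 5614349077766/569711289065 ≈ 9.8547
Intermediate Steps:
-4174389/(350340 - 792625) + 536489/1288109 = -4174389/(-442285) + 536489*(1/1288109) = -4174389*(-1/442285) + 536489/1288109 = 4174389/442285 + 536489/1288109 = 5614349077766/569711289065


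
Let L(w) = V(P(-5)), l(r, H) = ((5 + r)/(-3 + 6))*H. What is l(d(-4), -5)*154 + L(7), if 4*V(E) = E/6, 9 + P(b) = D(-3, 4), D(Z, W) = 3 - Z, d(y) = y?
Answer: -6163/24 ≈ -256.79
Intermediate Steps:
l(r, H) = H*(5/3 + r/3) (l(r, H) = ((5 + r)/3)*H = ((5 + r)*(⅓))*H = (5/3 + r/3)*H = H*(5/3 + r/3))
P(b) = -3 (P(b) = -9 + (3 - 1*(-3)) = -9 + (3 + 3) = -9 + 6 = -3)
V(E) = E/24 (V(E) = (E/6)/4 = E/24)
L(w) = -⅛ (L(w) = (1/24)*(-3) = -⅛)
l(d(-4), -5)*154 + L(7) = ((⅓)*(-5)*(5 - 4))*154 - ⅛ = ((⅓)*(-5)*1)*154 - ⅛ = -5/3*154 - ⅛ = -770/3 - ⅛ = -6163/24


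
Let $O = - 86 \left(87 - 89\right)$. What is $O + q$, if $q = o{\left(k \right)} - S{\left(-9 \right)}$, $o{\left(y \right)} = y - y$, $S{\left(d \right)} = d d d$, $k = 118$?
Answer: $901$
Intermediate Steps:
$S{\left(d \right)} = d^{3}$ ($S{\left(d \right)} = d^{2} d = d^{3}$)
$o{\left(y \right)} = 0$
$q = 729$ ($q = 0 - \left(-9\right)^{3} = 0 - -729 = 0 + 729 = 729$)
$O = 172$ ($O = \left(-86\right) \left(-2\right) = 172$)
$O + q = 172 + 729 = 901$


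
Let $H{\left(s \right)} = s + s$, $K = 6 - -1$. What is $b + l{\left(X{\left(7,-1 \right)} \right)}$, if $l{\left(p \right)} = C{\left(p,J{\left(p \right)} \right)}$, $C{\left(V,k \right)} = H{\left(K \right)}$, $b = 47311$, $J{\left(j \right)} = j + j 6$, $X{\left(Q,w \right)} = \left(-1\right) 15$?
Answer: $47325$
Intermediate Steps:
$X{\left(Q,w \right)} = -15$
$J{\left(j \right)} = 7 j$ ($J{\left(j \right)} = j + 6 j = 7 j$)
$K = 7$ ($K = 6 + 1 = 7$)
$H{\left(s \right)} = 2 s$
$C{\left(V,k \right)} = 14$ ($C{\left(V,k \right)} = 2 \cdot 7 = 14$)
$l{\left(p \right)} = 14$
$b + l{\left(X{\left(7,-1 \right)} \right)} = 47311 + 14 = 47325$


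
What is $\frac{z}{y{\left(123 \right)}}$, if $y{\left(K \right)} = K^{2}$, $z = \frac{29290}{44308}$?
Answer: $\frac{14645}{335167866} \approx 4.3695 \cdot 10^{-5}$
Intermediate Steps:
$z = \frac{14645}{22154}$ ($z = 29290 \cdot \frac{1}{44308} = \frac{14645}{22154} \approx 0.66105$)
$\frac{z}{y{\left(123 \right)}} = \frac{14645}{22154 \cdot 123^{2}} = \frac{14645}{22154 \cdot 15129} = \frac{14645}{22154} \cdot \frac{1}{15129} = \frac{14645}{335167866}$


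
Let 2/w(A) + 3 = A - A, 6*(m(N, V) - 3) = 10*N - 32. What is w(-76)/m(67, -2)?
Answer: -1/164 ≈ -0.0060976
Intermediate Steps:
m(N, V) = -7/3 + 5*N/3 (m(N, V) = 3 + (10*N - 32)/6 = 3 + (-32 + 10*N)/6 = 3 + (-16/3 + 5*N/3) = -7/3 + 5*N/3)
w(A) = -⅔ (w(A) = 2/(-3 + (A - A)) = 2/(-3 + 0) = 2/(-3) = 2*(-⅓) = -⅔)
w(-76)/m(67, -2) = -2/(3*(-7/3 + (5/3)*67)) = -2/(3*(-7/3 + 335/3)) = -2/(3*328/3) = -⅔*3/328 = -1/164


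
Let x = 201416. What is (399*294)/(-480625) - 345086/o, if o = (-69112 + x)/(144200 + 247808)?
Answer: -4063579387857689/3974288125 ≈ -1.0225e+6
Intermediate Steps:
o = 16538/49001 (o = (-69112 + 201416)/(144200 + 247808) = 132304/392008 = 132304*(1/392008) = 16538/49001 ≈ 0.33750)
(399*294)/(-480625) - 345086/o = (399*294)/(-480625) - 345086/16538/49001 = 117306*(-1/480625) - 345086*49001/16538 = -117306/480625 - 8454779543/8269 = -4063579387857689/3974288125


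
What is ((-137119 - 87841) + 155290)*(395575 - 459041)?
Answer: 4421676220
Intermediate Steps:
((-137119 - 87841) + 155290)*(395575 - 459041) = (-224960 + 155290)*(-63466) = -69670*(-63466) = 4421676220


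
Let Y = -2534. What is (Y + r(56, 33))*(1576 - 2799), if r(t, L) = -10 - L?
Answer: 3151671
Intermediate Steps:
(Y + r(56, 33))*(1576 - 2799) = (-2534 + (-10 - 1*33))*(1576 - 2799) = (-2534 + (-10 - 33))*(-1223) = (-2534 - 43)*(-1223) = -2577*(-1223) = 3151671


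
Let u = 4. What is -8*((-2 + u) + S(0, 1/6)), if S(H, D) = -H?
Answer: -16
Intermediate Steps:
-8*((-2 + u) + S(0, 1/6)) = -8*((-2 + 4) - 1*0) = -8*(2 + 0) = -8*2 = -16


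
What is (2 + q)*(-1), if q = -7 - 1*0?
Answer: 5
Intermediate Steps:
q = -7 (q = -7 + 0 = -7)
(2 + q)*(-1) = (2 - 7)*(-1) = -5*(-1) = 5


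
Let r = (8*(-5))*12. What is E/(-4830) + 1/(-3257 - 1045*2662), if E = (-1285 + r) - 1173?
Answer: 5607624647/9218798820 ≈ 0.60828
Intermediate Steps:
r = -480 (r = -40*12 = -480)
E = -2938 (E = (-1285 - 480) - 1173 = -1765 - 1173 = -2938)
E/(-4830) + 1/(-3257 - 1045*2662) = -2938/(-4830) + 1/(-3257 - 1045*2662) = -2938*(-1/4830) + (1/2662)/(-4302) = 1469/2415 - 1/4302*1/2662 = 1469/2415 - 1/11451924 = 5607624647/9218798820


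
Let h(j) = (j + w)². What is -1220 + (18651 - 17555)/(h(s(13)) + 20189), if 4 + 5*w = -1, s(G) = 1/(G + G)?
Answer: -16650293684/13648389 ≈ -1219.9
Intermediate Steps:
s(G) = 1/(2*G)
w = -1 (w = -⅘ + (⅕)*(-1) = -⅘ - ⅕ = -1)
h(j) = (-1 + j)² (h(j) = (j - 1)² = (-1 + j)²)
-1220 + (18651 - 17555)/(h(s(13)) + 20189) = -1220 + (18651 - 17555)/((-1 + (½)/13)² + 20189) = -1220 + 1096/((-1 + (½)*(1/13))² + 20189) = -1220 + 1096/((-1 + 1/26)² + 20189) = -1220 + 1096/((-25/26)² + 20189) = -1220 + 1096/(625/676 + 20189) = -1220 + 1096/(13648389/676) = -1220 + 1096*(676/13648389) = -1220 + 740896/13648389 = -16650293684/13648389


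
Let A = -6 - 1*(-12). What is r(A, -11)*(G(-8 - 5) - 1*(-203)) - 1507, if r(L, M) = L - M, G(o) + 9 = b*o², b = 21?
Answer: 62124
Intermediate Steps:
A = 6 (A = -6 + 12 = 6)
G(o) = -9 + 21*o²
r(A, -11)*(G(-8 - 5) - 1*(-203)) - 1507 = (6 - 1*(-11))*((-9 + 21*(-8 - 5)²) - 1*(-203)) - 1507 = (6 + 11)*((-9 + 21*(-13)²) + 203) - 1507 = 17*((-9 + 21*169) + 203) - 1507 = 17*((-9 + 3549) + 203) - 1507 = 17*(3540 + 203) - 1507 = 17*3743 - 1507 = 63631 - 1507 = 62124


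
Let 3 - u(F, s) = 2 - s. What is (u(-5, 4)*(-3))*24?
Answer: -360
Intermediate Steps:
u(F, s) = 1 + s (u(F, s) = 3 - (2 - s) = 3 + (-2 + s) = 1 + s)
(u(-5, 4)*(-3))*24 = ((1 + 4)*(-3))*24 = (5*(-3))*24 = -15*24 = -360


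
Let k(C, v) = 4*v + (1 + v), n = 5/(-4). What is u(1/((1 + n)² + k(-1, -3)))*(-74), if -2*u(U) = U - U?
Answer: 0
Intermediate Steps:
n = -5/4 (n = 5*(-¼) = -5/4 ≈ -1.2500)
k(C, v) = 1 + 5*v
u(U) = 0 (u(U) = -(U - U)/2 = -½*0 = 0)
u(1/((1 + n)² + k(-1, -3)))*(-74) = 0*(-74) = 0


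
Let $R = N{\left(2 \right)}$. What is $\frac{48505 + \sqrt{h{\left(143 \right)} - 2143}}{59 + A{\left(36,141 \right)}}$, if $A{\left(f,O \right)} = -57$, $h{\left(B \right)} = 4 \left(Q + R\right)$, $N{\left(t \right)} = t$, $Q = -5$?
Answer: $\frac{48505}{2} + \frac{i \sqrt{2155}}{2} \approx 24253.0 + 23.211 i$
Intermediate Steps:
$R = 2$
$h{\left(B \right)} = -12$ ($h{\left(B \right)} = 4 \left(-5 + 2\right) = 4 \left(-3\right) = -12$)
$\frac{48505 + \sqrt{h{\left(143 \right)} - 2143}}{59 + A{\left(36,141 \right)}} = \frac{48505 + \sqrt{-12 - 2143}}{59 - 57} = \frac{48505 + \sqrt{-2155}}{2} = \left(48505 + i \sqrt{2155}\right) \frac{1}{2} = \frac{48505}{2} + \frac{i \sqrt{2155}}{2}$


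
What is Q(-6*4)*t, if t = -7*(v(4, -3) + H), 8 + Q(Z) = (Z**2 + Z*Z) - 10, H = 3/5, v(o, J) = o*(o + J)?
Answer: -182574/5 ≈ -36515.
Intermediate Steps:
v(o, J) = o*(J + o)
H = 3/5 (H = 3*(1/5) = 3/5 ≈ 0.60000)
Q(Z) = -18 + 2*Z**2 (Q(Z) = -8 + ((Z**2 + Z*Z) - 10) = -8 + ((Z**2 + Z**2) - 10) = -8 + (2*Z**2 - 10) = -8 + (-10 + 2*Z**2) = -18 + 2*Z**2)
t = -161/5 (t = -7*(4*(-3 + 4) + 3/5) = -7*(4*1 + 3/5) = -7*(4 + 3/5) = -7*23/5 = -161/5 ≈ -32.200)
Q(-6*4)*t = (-18 + 2*(-6*4)**2)*(-161/5) = (-18 + 2*(-24)**2)*(-161/5) = (-18 + 2*576)*(-161/5) = (-18 + 1152)*(-161/5) = 1134*(-161/5) = -182574/5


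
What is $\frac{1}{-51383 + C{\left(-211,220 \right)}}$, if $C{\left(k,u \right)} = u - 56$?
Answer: $- \frac{1}{51219} \approx -1.9524 \cdot 10^{-5}$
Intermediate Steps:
$C{\left(k,u \right)} = -56 + u$
$\frac{1}{-51383 + C{\left(-211,220 \right)}} = \frac{1}{-51383 + \left(-56 + 220\right)} = \frac{1}{-51383 + 164} = \frac{1}{-51219} = - \frac{1}{51219}$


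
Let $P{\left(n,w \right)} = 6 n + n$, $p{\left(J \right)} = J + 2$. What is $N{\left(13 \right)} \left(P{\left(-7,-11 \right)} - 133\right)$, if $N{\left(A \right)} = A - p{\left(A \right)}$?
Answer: $364$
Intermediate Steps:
$p{\left(J \right)} = 2 + J$
$P{\left(n,w \right)} = 7 n$
$N{\left(A \right)} = -2$ ($N{\left(A \right)} = A - \left(2 + A\right) = -2$)
$N{\left(13 \right)} \left(P{\left(-7,-11 \right)} - 133\right) = - 2 \left(7 \left(-7\right) - 133\right) = - 2 \left(-49 - 133\right) = \left(-2\right) \left(-182\right) = 364$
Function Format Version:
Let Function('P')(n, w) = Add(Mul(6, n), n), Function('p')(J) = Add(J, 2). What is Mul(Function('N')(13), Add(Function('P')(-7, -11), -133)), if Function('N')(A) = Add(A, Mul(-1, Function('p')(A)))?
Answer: 364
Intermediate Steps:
Function('p')(J) = Add(2, J)
Function('P')(n, w) = Mul(7, n)
Function('N')(A) = -2 (Function('N')(A) = Add(A, Mul(-1, Add(2, A))) = Add(A, Add(-2, Mul(-1, A))) = -2)
Mul(Function('N')(13), Add(Function('P')(-7, -11), -133)) = Mul(-2, Add(Mul(7, -7), -133)) = Mul(-2, Add(-49, -133)) = Mul(-2, -182) = 364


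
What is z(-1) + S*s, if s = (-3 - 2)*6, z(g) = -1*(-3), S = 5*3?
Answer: -447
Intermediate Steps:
S = 15
z(g) = 3
s = -30 (s = -5*6 = -30)
z(-1) + S*s = 3 + 15*(-30) = 3 - 450 = -447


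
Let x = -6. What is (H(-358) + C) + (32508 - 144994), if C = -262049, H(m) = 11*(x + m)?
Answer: -378539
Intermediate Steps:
H(m) = -66 + 11*m (H(m) = 11*(-6 + m) = -66 + 11*m)
(H(-358) + C) + (32508 - 144994) = ((-66 + 11*(-358)) - 262049) + (32508 - 144994) = ((-66 - 3938) - 262049) - 112486 = (-4004 - 262049) - 112486 = -266053 - 112486 = -378539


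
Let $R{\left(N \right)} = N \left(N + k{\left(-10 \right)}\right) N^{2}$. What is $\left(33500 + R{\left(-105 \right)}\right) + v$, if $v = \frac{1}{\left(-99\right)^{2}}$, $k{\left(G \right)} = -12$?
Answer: $\frac{1327796600626}{9801} \approx 1.3548 \cdot 10^{8}$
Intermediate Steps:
$v = \frac{1}{9801} \approx 0.00010203$
$R{\left(N \right)} = N^{3} \left(-12 + N\right)$ ($R{\left(N \right)} = N \left(N - 12\right) N^{2} = N \left(-12 + N\right) N^{2} = N^{3} \left(-12 + N\right)$)
$\left(33500 + R{\left(-105 \right)}\right) + v = \left(33500 + \left(-105\right)^{3} \left(-12 - 105\right)\right) + \frac{1}{9801} = \left(33500 - -135442125\right) + \frac{1}{9801} = \left(33500 + 135442125\right) + \frac{1}{9801} = 135475625 + \frac{1}{9801} = \frac{1327796600626}{9801}$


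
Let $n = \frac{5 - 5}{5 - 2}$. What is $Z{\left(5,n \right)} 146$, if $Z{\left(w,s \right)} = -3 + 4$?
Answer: $146$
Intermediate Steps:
$n = 0$ ($n = \frac{0}{3} = 0 \cdot \frac{1}{3} = 0$)
$Z{\left(w,s \right)} = 1$
$Z{\left(5,n \right)} 146 = 1 \cdot 146 = 146$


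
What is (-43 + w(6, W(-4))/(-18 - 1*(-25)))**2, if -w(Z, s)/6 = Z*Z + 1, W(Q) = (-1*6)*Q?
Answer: 273529/49 ≈ 5582.2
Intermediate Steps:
W(Q) = -6*Q
w(Z, s) = -6 - 6*Z**2 (w(Z, s) = -6*(Z*Z + 1) = -6*(Z**2 + 1) = -6*(1 + Z**2) = -6 - 6*Z**2)
(-43 + w(6, W(-4))/(-18 - 1*(-25)))**2 = (-43 + (-6 - 6*6**2)/(-18 - 1*(-25)))**2 = (-43 + (-6 - 6*36)/(-18 + 25))**2 = (-43 + (-6 - 216)/7)**2 = (-43 - 222*1/7)**2 = (-43 - 222/7)**2 = (-523/7)**2 = 273529/49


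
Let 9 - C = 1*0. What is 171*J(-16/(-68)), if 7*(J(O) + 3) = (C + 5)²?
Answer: 4275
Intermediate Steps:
C = 9 (C = 9 - 0 = 9 - 1*0 = 9 + 0 = 9)
J(O) = 25 (J(O) = -3 + (9 + 5)²/7 = -3 + (⅐)*14² = -3 + (⅐)*196 = -3 + 28 = 25)
171*J(-16/(-68)) = 171*25 = 4275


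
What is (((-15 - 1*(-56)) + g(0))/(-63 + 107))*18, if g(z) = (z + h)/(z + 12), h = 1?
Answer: 1479/88 ≈ 16.807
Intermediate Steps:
g(z) = (1 + z)/(12 + z) (g(z) = (z + 1)/(z + 12) = (1 + z)/(12 + z))
(((-15 - 1*(-56)) + g(0))/(-63 + 107))*18 = (((-15 - 1*(-56)) + (1 + 0)/(12 + 0))/(-63 + 107))*18 = (((-15 + 56) + 1/12)/44)*18 = ((41 + (1/12)*1)*(1/44))*18 = ((41 + 1/12)*(1/44))*18 = ((493/12)*(1/44))*18 = (493/528)*18 = 1479/88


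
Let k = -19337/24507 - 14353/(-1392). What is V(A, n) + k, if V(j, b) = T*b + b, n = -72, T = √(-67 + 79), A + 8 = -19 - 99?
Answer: -710452567/11371248 - 144*√3 ≈ -311.89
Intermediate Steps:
A = -126 (A = -8 + (-19 - 99) = -8 - 118 = -126)
T = 2*√3 (T = √12 = 2*√3 ≈ 3.4641)
k = 108277289/11371248 (k = -19337*1/24507 - 14353*(-1/1392) = -19337/24507 + 14353/1392 = 108277289/11371248 ≈ 9.5220)
V(j, b) = b + 2*b*√3 (V(j, b) = (2*√3)*b + b = 2*b*√3 + b = b + 2*b*√3)
V(A, n) + k = -72*(1 + 2*√3) + 108277289/11371248 = (-72 - 144*√3) + 108277289/11371248 = -710452567/11371248 - 144*√3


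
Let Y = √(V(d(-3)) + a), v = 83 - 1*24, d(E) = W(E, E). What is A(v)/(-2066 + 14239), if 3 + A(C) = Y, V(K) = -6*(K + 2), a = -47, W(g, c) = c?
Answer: -3/12173 + I*√41/12173 ≈ -0.00024645 + 0.00052601*I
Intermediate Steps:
d(E) = E
V(K) = -12 - 6*K (V(K) = -6*(2 + K) = -12 - 6*K)
v = 59 (v = 83 - 24 = 59)
Y = I*√41 (Y = √((-12 - 6*(-3)) - 47) = √((-12 + 18) - 47) = √(6 - 47) = √(-41) = I*√41 ≈ 6.4031*I)
A(C) = -3 + I*√41
A(v)/(-2066 + 14239) = (-3 + I*√41)/(-2066 + 14239) = (-3 + I*√41)/12173 = (-3 + I*√41)*(1/12173) = -3/12173 + I*√41/12173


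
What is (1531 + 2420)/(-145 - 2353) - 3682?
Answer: -9201587/2498 ≈ -3683.6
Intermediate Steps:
(1531 + 2420)/(-145 - 2353) - 3682 = 3951/(-2498) - 3682 = 3951*(-1/2498) - 3682 = -3951/2498 - 3682 = -9201587/2498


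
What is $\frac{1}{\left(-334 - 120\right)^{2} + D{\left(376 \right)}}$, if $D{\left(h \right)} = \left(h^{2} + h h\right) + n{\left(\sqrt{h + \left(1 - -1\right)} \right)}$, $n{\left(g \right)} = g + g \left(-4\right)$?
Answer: $\frac{81478}{39831986337} + \frac{\sqrt{42}}{26554657558} \approx 2.0458 \cdot 10^{-6}$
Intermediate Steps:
$n{\left(g \right)} = - 3 g$ ($n{\left(g \right)} = g - 4 g = - 3 g$)
$D{\left(h \right)} = - 3 \sqrt{2 + h} + 2 h^{2}$ ($D{\left(h \right)} = \left(h^{2} + h h\right) - 3 \sqrt{h + \left(1 - -1\right)} = \left(h^{2} + h^{2}\right) - 3 \sqrt{h + \left(1 + 1\right)} = 2 h^{2} - 3 \sqrt{h + 2} = 2 h^{2} - 3 \sqrt{2 + h} = - 3 \sqrt{2 + h} + 2 h^{2}$)
$\frac{1}{\left(-334 - 120\right)^{2} + D{\left(376 \right)}} = \frac{1}{\left(-334 - 120\right)^{2} + \left(- 3 \sqrt{2 + 376} + 2 \cdot 376^{2}\right)} = \frac{1}{\left(-454\right)^{2} + \left(- 3 \sqrt{378} + 2 \cdot 141376\right)} = \frac{1}{206116 + \left(- 3 \cdot 3 \sqrt{42} + 282752\right)} = \frac{1}{206116 + \left(- 9 \sqrt{42} + 282752\right)} = \frac{1}{206116 + \left(282752 - 9 \sqrt{42}\right)} = \frac{1}{488868 - 9 \sqrt{42}}$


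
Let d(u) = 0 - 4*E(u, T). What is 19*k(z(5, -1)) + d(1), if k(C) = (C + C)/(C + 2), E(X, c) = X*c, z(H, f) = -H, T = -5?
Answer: 250/3 ≈ 83.333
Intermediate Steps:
k(C) = 2*C/(2 + C) (k(C) = (2*C)/(2 + C) = 2*C/(2 + C))
d(u) = 20*u (d(u) = 0 - 4*u*(-5) = 0 - (-20)*u = 0 + 20*u = 20*u)
19*k(z(5, -1)) + d(1) = 19*(2*(-1*5)/(2 - 1*5)) + 20*1 = 19*(2*(-5)/(2 - 5)) + 20 = 19*(2*(-5)/(-3)) + 20 = 19*(2*(-5)*(-⅓)) + 20 = 19*(10/3) + 20 = 190/3 + 20 = 250/3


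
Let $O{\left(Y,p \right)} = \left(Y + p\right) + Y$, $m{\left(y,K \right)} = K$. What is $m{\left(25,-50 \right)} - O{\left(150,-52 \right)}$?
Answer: $-298$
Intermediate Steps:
$O{\left(Y,p \right)} = p + 2 Y$
$m{\left(25,-50 \right)} - O{\left(150,-52 \right)} = -50 - \left(-52 + 2 \cdot 150\right) = -50 - \left(-52 + 300\right) = -50 - 248 = -298$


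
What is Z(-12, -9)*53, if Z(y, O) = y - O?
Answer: -159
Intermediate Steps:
Z(-12, -9)*53 = (-12 - 1*(-9))*53 = (-12 + 9)*53 = -3*53 = -159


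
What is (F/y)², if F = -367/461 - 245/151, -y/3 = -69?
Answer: 28345763044/207633027413529 ≈ 0.00013652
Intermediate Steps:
y = 207 (y = -3*(-69) = 207)
F = -168362/69611 (F = -367*1/461 - 245*1/151 = -367/461 - 245/151 = -168362/69611 ≈ -2.4186)
(F/y)² = (-168362/69611/207)² = (-168362/69611*1/207)² = (-168362/14409477)² = 28345763044/207633027413529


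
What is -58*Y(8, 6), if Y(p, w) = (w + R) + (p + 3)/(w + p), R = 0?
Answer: -2755/7 ≈ -393.57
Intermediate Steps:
Y(p, w) = w + (3 + p)/(p + w) (Y(p, w) = (w + 0) + (p + 3)/(w + p) = w + (3 + p)/(p + w))
-58*Y(8, 6) = -58*(3 + 8 + 6² + 8*6)/(8 + 6) = -58*(3 + 8 + 36 + 48)/14 = -29*95/7 = -58*95/14 = -2755/7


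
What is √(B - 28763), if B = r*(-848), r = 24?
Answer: I*√49115 ≈ 221.62*I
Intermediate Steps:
B = -20352 (B = 24*(-848) = -20352)
√(B - 28763) = √(-20352 - 28763) = √(-49115) = I*√49115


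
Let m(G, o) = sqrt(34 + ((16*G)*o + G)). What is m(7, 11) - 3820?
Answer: -3820 + sqrt(1273) ≈ -3784.3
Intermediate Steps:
m(G, o) = sqrt(34 + G + 16*G*o) (m(G, o) = sqrt(34 + (16*G*o + G)) = sqrt(34 + (G + 16*G*o)) = sqrt(34 + G + 16*G*o))
m(7, 11) - 3820 = sqrt(34 + 7 + 16*7*11) - 3820 = sqrt(34 + 7 + 1232) - 3820 = sqrt(1273) - 3820 = -3820 + sqrt(1273)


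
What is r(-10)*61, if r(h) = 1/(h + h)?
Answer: -61/20 ≈ -3.0500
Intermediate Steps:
r(h) = 1/(2*h)
r(-10)*61 = ((½)/(-10))*61 = ((½)*(-⅒))*61 = -1/20*61 = -61/20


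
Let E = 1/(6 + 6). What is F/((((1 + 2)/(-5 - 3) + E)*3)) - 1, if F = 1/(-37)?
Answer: -251/259 ≈ -0.96911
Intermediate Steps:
F = -1/37 ≈ -0.027027
E = 1/12 ≈ 0.083333
F/((((1 + 2)/(-5 - 3) + E)*3)) - 1 = -1/37/(((1 + 2)/(-5 - 3) + 1/12)*3) - 1 = -1/37/((3/(-8) + 1/12)*3) - 1 = -1/37/((3*(-⅛) + 1/12)*3) - 1 = -1/37/((-3/8 + 1/12)*3) - 1 = -1/37/(-7/24*3) - 1 = -1/37/(-7/8) - 1 = -8/7*(-1/37) - 1 = 8/259 - 1 = -251/259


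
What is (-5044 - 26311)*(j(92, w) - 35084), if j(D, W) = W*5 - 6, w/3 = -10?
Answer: 1104950200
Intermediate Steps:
w = -30 (w = 3*(-10) = -30)
j(D, W) = -6 + 5*W (j(D, W) = 5*W - 6 = -6 + 5*W)
(-5044 - 26311)*(j(92, w) - 35084) = (-5044 - 26311)*((-6 + 5*(-30)) - 35084) = -31355*((-6 - 150) - 35084) = -31355*(-156 - 35084) = -31355*(-35240) = 1104950200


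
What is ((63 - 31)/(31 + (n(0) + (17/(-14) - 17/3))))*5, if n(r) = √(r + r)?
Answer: 6720/1013 ≈ 6.6338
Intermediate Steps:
n(r) = √2*√r (n(r) = √(2*r) = √2*√r)
((63 - 31)/(31 + (n(0) + (17/(-14) - 17/3))))*5 = ((63 - 31)/(31 + (√2*√0 + (17/(-14) - 17/3))))*5 = (32/(31 + (√2*0 + (17*(-1/14) - 17*⅓))))*5 = (32/(31 + (0 + (-17/14 - 17/3))))*5 = (32/(31 + (0 - 289/42)))*5 = (32/(31 - 289/42))*5 = (32/(1013/42))*5 = (32*(42/1013))*5 = (1344/1013)*5 = 6720/1013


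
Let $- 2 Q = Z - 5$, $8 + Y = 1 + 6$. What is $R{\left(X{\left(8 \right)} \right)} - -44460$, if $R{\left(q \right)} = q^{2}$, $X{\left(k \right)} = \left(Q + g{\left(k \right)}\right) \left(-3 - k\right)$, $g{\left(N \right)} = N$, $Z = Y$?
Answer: $59101$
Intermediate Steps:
$Y = -1$ ($Y = -8 + \left(1 + 6\right) = -8 + 7 = -1$)
$Z = -1$
$Q = 3$ ($Q = - \frac{-1 - 5}{2} = \left(- \frac{1}{2}\right) \left(-6\right) = 3$)
$X{\left(k \right)} = \left(-3 - k\right) \left(3 + k\right)$ ($X{\left(k \right)} = \left(3 + k\right) \left(-3 - k\right) = \left(-3 - k\right) \left(3 + k\right)$)
$R{\left(X{\left(8 \right)} \right)} - -44460 = \left(-9 - 8^{2} - 48\right)^{2} - -44460 = \left(-9 - 64 - 48\right)^{2} + 44460 = \left(-121\right)^{2} + 44460 = 14641 + 44460 = 59101$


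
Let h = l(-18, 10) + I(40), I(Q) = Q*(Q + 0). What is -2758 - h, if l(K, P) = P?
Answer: -4368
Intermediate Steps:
I(Q) = Q**2 (I(Q) = Q*Q = Q**2)
h = 1610 (h = 10 + 40**2 = 10 + 1600 = 1610)
-2758 - h = -2758 - 1*1610 = -2758 - 1610 = -4368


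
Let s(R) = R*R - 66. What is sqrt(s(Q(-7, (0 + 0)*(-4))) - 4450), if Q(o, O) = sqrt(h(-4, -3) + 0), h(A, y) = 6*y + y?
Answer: I*sqrt(4537) ≈ 67.357*I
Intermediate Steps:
h(A, y) = 7*y
Q(o, O) = I*sqrt(21) (Q(o, O) = sqrt(7*(-3) + 0) = sqrt(-21 + 0) = sqrt(-21) = I*sqrt(21))
s(R) = -66 + R**2 (s(R) = R**2 - 66 = -66 + R**2)
sqrt(s(Q(-7, (0 + 0)*(-4))) - 4450) = sqrt((-66 + (I*sqrt(21))**2) - 4450) = sqrt((-66 - 21) - 4450) = sqrt(-87 - 4450) = sqrt(-4537) = I*sqrt(4537)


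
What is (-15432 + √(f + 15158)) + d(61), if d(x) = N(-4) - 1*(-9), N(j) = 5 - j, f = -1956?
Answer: -15414 + √13202 ≈ -15299.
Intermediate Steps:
d(x) = 18 (d(x) = (5 - 1*(-4)) - 1*(-9) = (5 + 4) + 9 = 9 + 9 = 18)
(-15432 + √(f + 15158)) + d(61) = (-15432 + √(-1956 + 15158)) + 18 = (-15432 + √13202) + 18 = -15414 + √13202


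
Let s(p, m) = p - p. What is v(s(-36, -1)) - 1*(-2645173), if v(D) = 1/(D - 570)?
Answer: 1507748609/570 ≈ 2.6452e+6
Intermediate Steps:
s(p, m) = 0
v(D) = 1/(-570 + D)
v(s(-36, -1)) - 1*(-2645173) = 1/(-570 + 0) - 1*(-2645173) = 1/(-570) + 2645173 = -1/570 + 2645173 = 1507748609/570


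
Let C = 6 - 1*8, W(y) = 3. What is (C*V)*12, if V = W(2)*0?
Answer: 0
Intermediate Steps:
C = -2 (C = 6 - 8 = -2)
V = 0 (V = 3*0 = 0)
(C*V)*12 = -2*0*12 = 0*12 = 0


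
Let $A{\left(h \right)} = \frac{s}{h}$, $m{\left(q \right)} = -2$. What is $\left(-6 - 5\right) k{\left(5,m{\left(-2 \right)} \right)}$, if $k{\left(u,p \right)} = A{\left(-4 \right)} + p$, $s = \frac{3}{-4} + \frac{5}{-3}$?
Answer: $\frac{737}{48} \approx 15.354$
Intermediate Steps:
$s = - \frac{29}{12}$ ($s = 3 \left(- \frac{1}{4}\right) + 5 \left(- \frac{1}{3}\right) = - \frac{3}{4} - \frac{5}{3} = - \frac{29}{12} \approx -2.4167$)
$A{\left(h \right)} = - \frac{29}{12 h}$
$k{\left(u,p \right)} = \frac{29}{48} + p$ ($k{\left(u,p \right)} = - \frac{29}{12 \left(-4\right)} + p = \left(- \frac{29}{12}\right) \left(- \frac{1}{4}\right) + p = \frac{29}{48} + p$)
$\left(-6 - 5\right) k{\left(5,m{\left(-2 \right)} \right)} = \left(-6 - 5\right) \left(\frac{29}{48} - 2\right) = \left(-11\right) \left(- \frac{67}{48}\right) = \frac{737}{48}$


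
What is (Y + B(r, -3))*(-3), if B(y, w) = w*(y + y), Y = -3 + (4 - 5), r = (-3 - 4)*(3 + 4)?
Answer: -870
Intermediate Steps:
r = -49 (r = -7*7 = -49)
Y = -4 (Y = -3 - 1 = -4)
B(y, w) = 2*w*y (B(y, w) = w*(2*y) = 2*w*y)
(Y + B(r, -3))*(-3) = (-4 + 2*(-3)*(-49))*(-3) = (-4 + 294)*(-3) = 290*(-3) = -870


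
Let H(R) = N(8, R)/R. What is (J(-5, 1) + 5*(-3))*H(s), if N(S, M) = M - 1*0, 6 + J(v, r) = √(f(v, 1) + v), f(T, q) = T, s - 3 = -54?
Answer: -21 + I*√10 ≈ -21.0 + 3.1623*I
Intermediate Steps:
s = -51 (s = 3 - 54 = -51)
J(v, r) = -6 + √2*√v (J(v, r) = -6 + √(v + v) = -6 + √(2*v) = -6 + √2*√v)
N(S, M) = M (N(S, M) = M + 0 = M)
H(R) = 1 (H(R) = R/R = 1)
(J(-5, 1) + 5*(-3))*H(s) = ((-6 + √2*√(-5)) + 5*(-3))*1 = ((-6 + √2*(I*√5)) - 15)*1 = ((-6 + I*√10) - 15)*1 = (-21 + I*√10)*1 = -21 + I*√10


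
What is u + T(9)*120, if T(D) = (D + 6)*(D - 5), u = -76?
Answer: 7124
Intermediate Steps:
T(D) = (-5 + D)*(6 + D) (T(D) = (6 + D)*(-5 + D) = (-5 + D)*(6 + D))
u + T(9)*120 = -76 + (-30 + 9 + 9²)*120 = -76 + (-30 + 9 + 81)*120 = -76 + 60*120 = -76 + 7200 = 7124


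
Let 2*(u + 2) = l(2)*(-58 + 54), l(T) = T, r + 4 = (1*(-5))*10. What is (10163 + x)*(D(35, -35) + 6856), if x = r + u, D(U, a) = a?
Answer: 68912563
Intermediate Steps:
r = -54 (r = -4 + (1*(-5))*10 = -4 - 5*10 = -4 - 50 = -54)
u = -6 (u = -2 + (2*(-58 + 54))/2 = -2 + (2*(-4))/2 = -2 + (½)*(-8) = -2 - 4 = -6)
x = -60 (x = -54 - 6 = -60)
(10163 + x)*(D(35, -35) + 6856) = (10163 - 60)*(-35 + 6856) = 10103*6821 = 68912563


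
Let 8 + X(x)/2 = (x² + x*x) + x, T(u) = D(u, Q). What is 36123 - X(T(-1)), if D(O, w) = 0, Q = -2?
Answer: 36139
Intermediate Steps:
T(u) = 0
X(x) = -16 + 2*x + 4*x² (X(x) = -16 + 2*((x² + x*x) + x) = -16 + 2*((x² + x²) + x) = -16 + 2*(2*x² + x) = -16 + 2*(x + 2*x²) = -16 + (2*x + 4*x²) = -16 + 2*x + 4*x²)
36123 - X(T(-1)) = 36123 - (-16 + 2*0 + 4*0²) = 36123 - (-16 + 0 + 4*0) = 36123 - (-16 + 0 + 0) = 36123 - 1*(-16) = 36123 + 16 = 36139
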